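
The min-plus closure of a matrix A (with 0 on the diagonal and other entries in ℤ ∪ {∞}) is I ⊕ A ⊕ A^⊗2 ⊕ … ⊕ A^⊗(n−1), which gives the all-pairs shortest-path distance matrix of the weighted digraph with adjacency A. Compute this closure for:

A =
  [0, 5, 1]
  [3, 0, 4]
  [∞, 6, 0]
Closure =
  [0, 5, 1]
  [3, 0, 4]
  [9, 6, 0]

This is the Floyd-Warshall all-pairs shortest-path computation. For each intermediate vertex k = 0, 1, …, 2, update dist[i][j] ← min(dist[i][j], dist[i][k] + dist[k][j]). The final matrix gives, for each (i, j), the minimum total weight of any directed path from i to j (possibly empty when i = j).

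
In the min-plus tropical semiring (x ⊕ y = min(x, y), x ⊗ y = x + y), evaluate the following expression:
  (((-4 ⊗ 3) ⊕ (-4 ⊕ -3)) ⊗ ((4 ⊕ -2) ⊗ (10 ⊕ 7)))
(((-4 ⊗ 3) ⊕ (-4 ⊕ -3)) ⊗ ((4 ⊕ -2) ⊗ (10 ⊕ 7))) = 1

Expand innermost to outermost. Recall ⊕ takes the minimum of its arguments and ⊗ takes their sum. Working out the expression (((-4 ⊗ 3) ⊕ (-4 ⊕ -3)) ⊗ ((4 ⊕ -2) ⊗ (10 ⊕ 7))) gives 1.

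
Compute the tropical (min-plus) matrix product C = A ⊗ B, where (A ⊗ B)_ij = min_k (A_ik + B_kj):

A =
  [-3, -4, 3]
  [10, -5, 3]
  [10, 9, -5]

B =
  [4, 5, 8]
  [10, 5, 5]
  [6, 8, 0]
A ⊗ B =
  [1, 1, 1]
  [5, 0, 0]
  [1, 3, -5]

Apply the min-plus product entry-by-entry:
  C[0][0] = min over k of (A[0][0] + B[0][0] = -3 + 4 = 1, A[0][1] + B[1][0] = -4 + 10 = 6, A[0][2] + B[2][0] = 3 + 6 = 9) = 1 (attained at k = 0)
  C[0][1] = min over k of (A[0][0] + B[0][1] = -3 + 5 = 2, A[0][1] + B[1][1] = -4 + 5 = 1, A[0][2] + B[2][1] = 3 + 8 = 11) = 1 (attained at k = 1)
  C[0][2] = min over k of (A[0][0] + B[0][2] = -3 + 8 = 5, A[0][1] + B[1][2] = -4 + 5 = 1, A[0][2] + B[2][2] = 3 + 0 = 3) = 1 (attained at k = 1)
  C[1][0] = min over k of (A[1][0] + B[0][0] = 10 + 4 = 14, A[1][1] + B[1][0] = -5 + 10 = 5, A[1][2] + B[2][0] = 3 + 6 = 9) = 5 (attained at k = 1)
  C[1][1] = min over k of (A[1][0] + B[0][1] = 10 + 5 = 15, A[1][1] + B[1][1] = -5 + 5 = 0, A[1][2] + B[2][1] = 3 + 8 = 11) = 0 (attained at k = 1)
  C[1][2] = min over k of (A[1][0] + B[0][2] = 10 + 8 = 18, A[1][1] + B[1][2] = -5 + 5 = 0, A[1][2] + B[2][2] = 3 + 0 = 3) = 0 (attained at k = 1)
  C[2][0] = min over k of (A[2][0] + B[0][0] = 10 + 4 = 14, A[2][1] + B[1][0] = 9 + 10 = 19, A[2][2] + B[2][0] = -5 + 6 = 1) = 1 (attained at k = 2)
  C[2][1] = min over k of (A[2][0] + B[0][1] = 10 + 5 = 15, A[2][1] + B[1][1] = 9 + 5 = 14, A[2][2] + B[2][1] = -5 + 8 = 3) = 3 (attained at k = 2)
  C[2][2] = min over k of (A[2][0] + B[0][2] = 10 + 8 = 18, A[2][1] + B[1][2] = 9 + 5 = 14, A[2][2] + B[2][2] = -5 + 0 = -5) = -5 (attained at k = 2)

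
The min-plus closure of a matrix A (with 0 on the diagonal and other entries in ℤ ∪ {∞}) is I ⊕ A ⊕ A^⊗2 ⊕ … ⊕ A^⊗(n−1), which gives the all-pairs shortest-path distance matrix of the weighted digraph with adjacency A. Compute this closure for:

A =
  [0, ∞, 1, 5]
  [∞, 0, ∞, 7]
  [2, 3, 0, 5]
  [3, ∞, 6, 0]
Closure =
  [0, 4, 1, 5]
  [10, 0, 11, 7]
  [2, 3, 0, 5]
  [3, 7, 4, 0]

This is the Floyd-Warshall all-pairs shortest-path computation. For each intermediate vertex k = 0, 1, …, 3, update dist[i][j] ← min(dist[i][j], dist[i][k] + dist[k][j]). The final matrix gives, for each (i, j), the minimum total weight of any directed path from i to j (possibly empty when i = j).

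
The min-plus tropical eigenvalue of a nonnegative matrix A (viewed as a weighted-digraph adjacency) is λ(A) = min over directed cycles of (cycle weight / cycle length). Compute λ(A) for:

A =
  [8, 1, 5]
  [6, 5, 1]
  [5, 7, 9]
λ(A) = 7/3

Enumerate directed cycles and compute their means (weight / length). Sample:
  cycle 0 → 0: weight = 8, length = 1, mean = 8/1 ≈ 8.000
  cycle 1 → 1: weight = 5, length = 1, mean = 5/1 ≈ 5.000
  cycle 2 → 2: weight = 9, length = 1, mean = 9/1 ≈ 9.000
  cycle 0 → 1 → 0: weight = 7, length = 2, mean = 7/2 ≈ 3.500
  cycle 0 → 2 → 0: weight = 10, length = 2, mean = 10/2 ≈ 5.000
  cycle 1 → 0 → 1: weight = 7, length = 2, mean = 7/2 ≈ 3.500
Minimum mean = 2.333, attained e.g. along the cycle 0 → 1 → 2 → 0 with weight 7 and length 3. So λ(A) = 7/3 = 7/3.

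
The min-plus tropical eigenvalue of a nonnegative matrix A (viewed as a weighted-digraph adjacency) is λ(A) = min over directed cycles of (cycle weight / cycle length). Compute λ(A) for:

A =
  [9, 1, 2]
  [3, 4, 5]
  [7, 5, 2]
λ(A) = 2

Enumerate directed cycles and compute their means (weight / length). Sample:
  cycle 0 → 0: weight = 9, length = 1, mean = 9/1 ≈ 9.000
  cycle 1 → 1: weight = 4, length = 1, mean = 4/1 ≈ 4.000
  cycle 2 → 2: weight = 2, length = 1, mean = 2/1 ≈ 2.000
  cycle 0 → 1 → 0: weight = 4, length = 2, mean = 4/2 ≈ 2.000
  cycle 0 → 2 → 0: weight = 9, length = 2, mean = 9/2 ≈ 4.500
  cycle 1 → 0 → 1: weight = 4, length = 2, mean = 4/2 ≈ 2.000
Minimum mean = 2.000, attained e.g. along the cycle 2 → 2 with weight 2 and length 1. So λ(A) = 2/1 = 2.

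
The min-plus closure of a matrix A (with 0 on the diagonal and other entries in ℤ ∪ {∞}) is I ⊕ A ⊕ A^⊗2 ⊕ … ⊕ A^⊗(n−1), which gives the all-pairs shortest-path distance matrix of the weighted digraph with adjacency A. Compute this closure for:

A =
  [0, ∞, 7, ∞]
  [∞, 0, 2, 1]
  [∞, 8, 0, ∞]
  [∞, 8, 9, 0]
Closure =
  [0, 15, 7, 16]
  [∞, 0, 2, 1]
  [∞, 8, 0, 9]
  [∞, 8, 9, 0]

This is the Floyd-Warshall all-pairs shortest-path computation. For each intermediate vertex k = 0, 1, …, 3, update dist[i][j] ← min(dist[i][j], dist[i][k] + dist[k][j]). The final matrix gives, for each (i, j), the minimum total weight of any directed path from i to j (possibly empty when i = j).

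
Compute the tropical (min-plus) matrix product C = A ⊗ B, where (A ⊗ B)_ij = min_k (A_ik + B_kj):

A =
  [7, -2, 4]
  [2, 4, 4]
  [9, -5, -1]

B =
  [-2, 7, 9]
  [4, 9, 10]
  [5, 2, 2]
A ⊗ B =
  [2, 6, 6]
  [0, 6, 6]
  [-1, 1, 1]

Apply the min-plus product entry-by-entry:
  C[0][0] = min over k of (A[0][0] + B[0][0] = 7 + -2 = 5, A[0][1] + B[1][0] = -2 + 4 = 2, A[0][2] + B[2][0] = 4 + 5 = 9) = 2 (attained at k = 1)
  C[0][1] = min over k of (A[0][0] + B[0][1] = 7 + 7 = 14, A[0][1] + B[1][1] = -2 + 9 = 7, A[0][2] + B[2][1] = 4 + 2 = 6) = 6 (attained at k = 2)
  C[0][2] = min over k of (A[0][0] + B[0][2] = 7 + 9 = 16, A[0][1] + B[1][2] = -2 + 10 = 8, A[0][2] + B[2][2] = 4 + 2 = 6) = 6 (attained at k = 2)
  C[1][0] = min over k of (A[1][0] + B[0][0] = 2 + -2 = 0, A[1][1] + B[1][0] = 4 + 4 = 8, A[1][2] + B[2][0] = 4 + 5 = 9) = 0 (attained at k = 0)
  C[1][1] = min over k of (A[1][0] + B[0][1] = 2 + 7 = 9, A[1][1] + B[1][1] = 4 + 9 = 13, A[1][2] + B[2][1] = 4 + 2 = 6) = 6 (attained at k = 2)
  C[1][2] = min over k of (A[1][0] + B[0][2] = 2 + 9 = 11, A[1][1] + B[1][2] = 4 + 10 = 14, A[1][2] + B[2][2] = 4 + 2 = 6) = 6 (attained at k = 2)
  C[2][0] = min over k of (A[2][0] + B[0][0] = 9 + -2 = 7, A[2][1] + B[1][0] = -5 + 4 = -1, A[2][2] + B[2][0] = -1 + 5 = 4) = -1 (attained at k = 1)
  C[2][1] = min over k of (A[2][0] + B[0][1] = 9 + 7 = 16, A[2][1] + B[1][1] = -5 + 9 = 4, A[2][2] + B[2][1] = -1 + 2 = 1) = 1 (attained at k = 2)
  C[2][2] = min over k of (A[2][0] + B[0][2] = 9 + 9 = 18, A[2][1] + B[1][2] = -5 + 10 = 5, A[2][2] + B[2][2] = -1 + 2 = 1) = 1 (attained at k = 2)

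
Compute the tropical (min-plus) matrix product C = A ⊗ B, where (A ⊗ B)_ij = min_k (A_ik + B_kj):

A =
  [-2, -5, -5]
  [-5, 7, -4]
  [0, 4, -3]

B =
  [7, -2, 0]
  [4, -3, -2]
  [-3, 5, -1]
A ⊗ B =
  [-8, -8, -7]
  [-7, -7, -5]
  [-6, -2, -4]

Apply the min-plus product entry-by-entry:
  C[0][0] = min over k of (A[0][0] + B[0][0] = -2 + 7 = 5, A[0][1] + B[1][0] = -5 + 4 = -1, A[0][2] + B[2][0] = -5 + -3 = -8) = -8 (attained at k = 2)
  C[0][1] = min over k of (A[0][0] + B[0][1] = -2 + -2 = -4, A[0][1] + B[1][1] = -5 + -3 = -8, A[0][2] + B[2][1] = -5 + 5 = 0) = -8 (attained at k = 1)
  C[0][2] = min over k of (A[0][0] + B[0][2] = -2 + 0 = -2, A[0][1] + B[1][2] = -5 + -2 = -7, A[0][2] + B[2][2] = -5 + -1 = -6) = -7 (attained at k = 1)
  C[1][0] = min over k of (A[1][0] + B[0][0] = -5 + 7 = 2, A[1][1] + B[1][0] = 7 + 4 = 11, A[1][2] + B[2][0] = -4 + -3 = -7) = -7 (attained at k = 2)
  C[1][1] = min over k of (A[1][0] + B[0][1] = -5 + -2 = -7, A[1][1] + B[1][1] = 7 + -3 = 4, A[1][2] + B[2][1] = -4 + 5 = 1) = -7 (attained at k = 0)
  C[1][2] = min over k of (A[1][0] + B[0][2] = -5 + 0 = -5, A[1][1] + B[1][2] = 7 + -2 = 5, A[1][2] + B[2][2] = -4 + -1 = -5) = -5 (attained at k = 0)
  C[2][0] = min over k of (A[2][0] + B[0][0] = 0 + 7 = 7, A[2][1] + B[1][0] = 4 + 4 = 8, A[2][2] + B[2][0] = -3 + -3 = -6) = -6 (attained at k = 2)
  C[2][1] = min over k of (A[2][0] + B[0][1] = 0 + -2 = -2, A[2][1] + B[1][1] = 4 + -3 = 1, A[2][2] + B[2][1] = -3 + 5 = 2) = -2 (attained at k = 0)
  C[2][2] = min over k of (A[2][0] + B[0][2] = 0 + 0 = 0, A[2][1] + B[1][2] = 4 + -2 = 2, A[2][2] + B[2][2] = -3 + -1 = -4) = -4 (attained at k = 2)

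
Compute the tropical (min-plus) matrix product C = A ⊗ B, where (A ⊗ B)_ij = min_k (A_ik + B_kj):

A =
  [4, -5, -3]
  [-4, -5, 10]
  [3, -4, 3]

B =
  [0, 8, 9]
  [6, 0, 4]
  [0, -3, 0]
A ⊗ B =
  [-3, -6, -3]
  [-4, -5, -1]
  [2, -4, 0]

Apply the min-plus product entry-by-entry:
  C[0][0] = min over k of (A[0][0] + B[0][0] = 4 + 0 = 4, A[0][1] + B[1][0] = -5 + 6 = 1, A[0][2] + B[2][0] = -3 + 0 = -3) = -3 (attained at k = 2)
  C[0][1] = min over k of (A[0][0] + B[0][1] = 4 + 8 = 12, A[0][1] + B[1][1] = -5 + 0 = -5, A[0][2] + B[2][1] = -3 + -3 = -6) = -6 (attained at k = 2)
  C[0][2] = min over k of (A[0][0] + B[0][2] = 4 + 9 = 13, A[0][1] + B[1][2] = -5 + 4 = -1, A[0][2] + B[2][2] = -3 + 0 = -3) = -3 (attained at k = 2)
  C[1][0] = min over k of (A[1][0] + B[0][0] = -4 + 0 = -4, A[1][1] + B[1][0] = -5 + 6 = 1, A[1][2] + B[2][0] = 10 + 0 = 10) = -4 (attained at k = 0)
  C[1][1] = min over k of (A[1][0] + B[0][1] = -4 + 8 = 4, A[1][1] + B[1][1] = -5 + 0 = -5, A[1][2] + B[2][1] = 10 + -3 = 7) = -5 (attained at k = 1)
  C[1][2] = min over k of (A[1][0] + B[0][2] = -4 + 9 = 5, A[1][1] + B[1][2] = -5 + 4 = -1, A[1][2] + B[2][2] = 10 + 0 = 10) = -1 (attained at k = 1)
  C[2][0] = min over k of (A[2][0] + B[0][0] = 3 + 0 = 3, A[2][1] + B[1][0] = -4 + 6 = 2, A[2][2] + B[2][0] = 3 + 0 = 3) = 2 (attained at k = 1)
  C[2][1] = min over k of (A[2][0] + B[0][1] = 3 + 8 = 11, A[2][1] + B[1][1] = -4 + 0 = -4, A[2][2] + B[2][1] = 3 + -3 = 0) = -4 (attained at k = 1)
  C[2][2] = min over k of (A[2][0] + B[0][2] = 3 + 9 = 12, A[2][1] + B[1][2] = -4 + 4 = 0, A[2][2] + B[2][2] = 3 + 0 = 3) = 0 (attained at k = 1)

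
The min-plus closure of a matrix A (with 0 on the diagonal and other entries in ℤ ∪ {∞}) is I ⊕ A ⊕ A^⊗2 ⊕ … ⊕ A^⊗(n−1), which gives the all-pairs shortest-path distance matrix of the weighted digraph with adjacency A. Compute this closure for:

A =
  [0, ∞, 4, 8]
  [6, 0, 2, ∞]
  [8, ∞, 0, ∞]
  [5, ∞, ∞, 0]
Closure =
  [0, ∞, 4, 8]
  [6, 0, 2, 14]
  [8, ∞, 0, 16]
  [5, ∞, 9, 0]

This is the Floyd-Warshall all-pairs shortest-path computation. For each intermediate vertex k = 0, 1, …, 3, update dist[i][j] ← min(dist[i][j], dist[i][k] + dist[k][j]). The final matrix gives, for each (i, j), the minimum total weight of any directed path from i to j (possibly empty when i = j).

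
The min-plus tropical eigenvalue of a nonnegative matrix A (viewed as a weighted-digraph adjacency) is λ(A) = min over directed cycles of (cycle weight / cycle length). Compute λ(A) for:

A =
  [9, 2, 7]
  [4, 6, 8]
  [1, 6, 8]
λ(A) = 3

Enumerate directed cycles and compute their means (weight / length). Sample:
  cycle 0 → 0: weight = 9, length = 1, mean = 9/1 ≈ 9.000
  cycle 1 → 1: weight = 6, length = 1, mean = 6/1 ≈ 6.000
  cycle 2 → 2: weight = 8, length = 1, mean = 8/1 ≈ 8.000
  cycle 0 → 1 → 0: weight = 6, length = 2, mean = 6/2 ≈ 3.000
  cycle 0 → 2 → 0: weight = 8, length = 2, mean = 8/2 ≈ 4.000
  cycle 1 → 0 → 1: weight = 6, length = 2, mean = 6/2 ≈ 3.000
Minimum mean = 3.000, attained e.g. along the cycle 0 → 1 → 0 with weight 6 and length 2. So λ(A) = 6/2 = 3.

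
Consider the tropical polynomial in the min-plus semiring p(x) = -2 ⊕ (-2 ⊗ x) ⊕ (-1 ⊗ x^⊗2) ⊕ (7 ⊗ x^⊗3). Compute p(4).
p(4) = -2

A tropical monomial a ⊗ x^⊗i evaluates to a + i · x. Evaluating each term at x = 4:
  Term 0 contributes -2 + 0 · 4 = -2
  Term 1 contributes -2 + 1 · 4 = 2
  Term 2 contributes -1 + 2 · 4 = 7
  Term 3 contributes 7 + 3 · 4 = 19
p(4) = ⊕ of these = min[-2, 2, 7, 19] = -2.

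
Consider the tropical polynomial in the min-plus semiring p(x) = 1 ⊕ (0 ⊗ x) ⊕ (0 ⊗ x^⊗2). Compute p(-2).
p(-2) = -4

A tropical monomial a ⊗ x^⊗i evaluates to a + i · x. Evaluating each term at x = -2:
  Term 0 contributes 1 + 0 · -2 = 1
  Term 1 contributes 0 + 1 · -2 = -2
  Term 2 contributes 0 + 2 · -2 = -4
p(-2) = ⊕ of these = min[1, -2, -4] = -4.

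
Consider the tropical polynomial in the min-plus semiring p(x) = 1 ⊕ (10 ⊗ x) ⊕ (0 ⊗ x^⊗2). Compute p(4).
p(4) = 1

A tropical monomial a ⊗ x^⊗i evaluates to a + i · x. Evaluating each term at x = 4:
  Term 0 contributes 1 + 0 · 4 = 1
  Term 1 contributes 10 + 1 · 4 = 14
  Term 2 contributes 0 + 2 · 4 = 8
p(4) = ⊕ of these = min[1, 14, 8] = 1.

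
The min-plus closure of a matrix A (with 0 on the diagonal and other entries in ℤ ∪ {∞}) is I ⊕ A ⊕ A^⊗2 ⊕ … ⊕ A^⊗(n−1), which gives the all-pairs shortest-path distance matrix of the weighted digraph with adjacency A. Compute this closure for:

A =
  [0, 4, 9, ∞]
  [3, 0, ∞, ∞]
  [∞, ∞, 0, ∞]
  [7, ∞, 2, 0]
Closure =
  [0, 4, 9, ∞]
  [3, 0, 12, ∞]
  [∞, ∞, 0, ∞]
  [7, 11, 2, 0]

This is the Floyd-Warshall all-pairs shortest-path computation. For each intermediate vertex k = 0, 1, …, 3, update dist[i][j] ← min(dist[i][j], dist[i][k] + dist[k][j]). The final matrix gives, for each (i, j), the minimum total weight of any directed path from i to j (possibly empty when i = j).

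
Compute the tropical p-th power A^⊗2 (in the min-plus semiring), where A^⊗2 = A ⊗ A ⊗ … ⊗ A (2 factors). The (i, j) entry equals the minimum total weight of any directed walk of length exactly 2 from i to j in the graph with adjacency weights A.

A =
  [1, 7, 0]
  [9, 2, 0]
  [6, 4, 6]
A^⊗2 =
  [2, 4, 1]
  [6, 4, 2]
  [7, 6, 4]

Each entry (A^⊗2)_ij equals the minimum over all length-2 walks i = v_0 → v_1 → … → v_2 = j of Σ_t A[v_t][v_{t+1}]. For example, for (i, j) = (0, 2) we minimise over 3 possible intermediate vertex sequences; the minimum is 1, attained along the walk 0 → 0 → 2.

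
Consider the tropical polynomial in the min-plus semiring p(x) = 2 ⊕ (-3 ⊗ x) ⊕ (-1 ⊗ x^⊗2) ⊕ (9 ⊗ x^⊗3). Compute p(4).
p(4) = 1

A tropical monomial a ⊗ x^⊗i evaluates to a + i · x. Evaluating each term at x = 4:
  Term 0 contributes 2 + 0 · 4 = 2
  Term 1 contributes -3 + 1 · 4 = 1
  Term 2 contributes -1 + 2 · 4 = 7
  Term 3 contributes 9 + 3 · 4 = 21
p(4) = ⊕ of these = min[2, 1, 7, 21] = 1.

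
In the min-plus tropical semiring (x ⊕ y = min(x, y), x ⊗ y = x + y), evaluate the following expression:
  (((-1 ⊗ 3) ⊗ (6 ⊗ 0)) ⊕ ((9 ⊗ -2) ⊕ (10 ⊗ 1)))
(((-1 ⊗ 3) ⊗ (6 ⊗ 0)) ⊕ ((9 ⊗ -2) ⊕ (10 ⊗ 1))) = 7

Expand innermost to outermost. Recall ⊕ takes the minimum of its arguments and ⊗ takes their sum. Working out the expression (((-1 ⊗ 3) ⊗ (6 ⊗ 0)) ⊕ ((9 ⊗ -2) ⊕ (10 ⊗ 1))) gives 7.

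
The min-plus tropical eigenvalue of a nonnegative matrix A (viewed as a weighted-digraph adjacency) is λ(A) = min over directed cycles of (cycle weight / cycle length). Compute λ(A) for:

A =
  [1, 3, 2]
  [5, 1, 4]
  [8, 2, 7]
λ(A) = 1

Enumerate directed cycles and compute their means (weight / length). Sample:
  cycle 0 → 0: weight = 1, length = 1, mean = 1/1 ≈ 1.000
  cycle 1 → 1: weight = 1, length = 1, mean = 1/1 ≈ 1.000
  cycle 2 → 2: weight = 7, length = 1, mean = 7/1 ≈ 7.000
  cycle 0 → 1 → 0: weight = 8, length = 2, mean = 8/2 ≈ 4.000
  cycle 0 → 2 → 0: weight = 10, length = 2, mean = 10/2 ≈ 5.000
  cycle 1 → 0 → 1: weight = 8, length = 2, mean = 8/2 ≈ 4.000
Minimum mean = 1.000, attained e.g. along the cycle 0 → 0 with weight 1 and length 1. So λ(A) = 1/1 = 1.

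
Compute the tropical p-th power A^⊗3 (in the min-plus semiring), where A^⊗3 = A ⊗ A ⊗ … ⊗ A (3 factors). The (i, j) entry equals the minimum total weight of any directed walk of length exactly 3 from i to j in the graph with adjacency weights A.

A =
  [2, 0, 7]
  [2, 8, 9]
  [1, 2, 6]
A^⊗3 =
  [4, 2, 9]
  [4, 4, 11]
  [3, 3, 10]

Each entry (A^⊗3)_ij equals the minimum over all length-3 walks i = v_0 → v_1 → … → v_3 = j of Σ_t A[v_t][v_{t+1}]. For example, for (i, j) = (0, 2) we minimise over 9 possible intermediate vertex sequences; the minimum is 9, attained along the walk 0 → 1 → 0 → 2.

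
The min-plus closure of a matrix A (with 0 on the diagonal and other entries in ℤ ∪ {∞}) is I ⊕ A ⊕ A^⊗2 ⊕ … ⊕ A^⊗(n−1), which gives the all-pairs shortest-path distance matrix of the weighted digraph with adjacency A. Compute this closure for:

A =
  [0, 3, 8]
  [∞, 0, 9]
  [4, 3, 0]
Closure =
  [0, 3, 8]
  [13, 0, 9]
  [4, 3, 0]

This is the Floyd-Warshall all-pairs shortest-path computation. For each intermediate vertex k = 0, 1, …, 2, update dist[i][j] ← min(dist[i][j], dist[i][k] + dist[k][j]). The final matrix gives, for each (i, j), the minimum total weight of any directed path from i to j (possibly empty when i = j).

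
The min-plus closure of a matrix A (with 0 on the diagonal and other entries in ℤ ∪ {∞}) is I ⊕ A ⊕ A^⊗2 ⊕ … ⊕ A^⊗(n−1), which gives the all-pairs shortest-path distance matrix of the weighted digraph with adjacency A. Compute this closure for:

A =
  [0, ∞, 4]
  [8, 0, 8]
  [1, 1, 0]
Closure =
  [0, 5, 4]
  [8, 0, 8]
  [1, 1, 0]

This is the Floyd-Warshall all-pairs shortest-path computation. For each intermediate vertex k = 0, 1, …, 2, update dist[i][j] ← min(dist[i][j], dist[i][k] + dist[k][j]). The final matrix gives, for each (i, j), the minimum total weight of any directed path from i to j (possibly empty when i = j).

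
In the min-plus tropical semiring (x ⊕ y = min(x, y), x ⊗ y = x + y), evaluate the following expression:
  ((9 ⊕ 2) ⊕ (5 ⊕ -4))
((9 ⊕ 2) ⊕ (5 ⊕ -4)) = -4

Expand innermost to outermost. Recall ⊕ takes the minimum of its arguments and ⊗ takes their sum. Working out the expression ((9 ⊕ 2) ⊕ (5 ⊕ -4)) gives -4.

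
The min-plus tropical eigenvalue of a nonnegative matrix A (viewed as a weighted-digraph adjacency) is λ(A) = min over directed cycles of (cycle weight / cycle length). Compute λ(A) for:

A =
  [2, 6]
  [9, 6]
λ(A) = 2

Enumerate directed cycles and compute their means (weight / length). Sample:
  cycle 0 → 0: weight = 2, length = 1, mean = 2/1 ≈ 2.000
  cycle 1 → 1: weight = 6, length = 1, mean = 6/1 ≈ 6.000
  cycle 0 → 1 → 0: weight = 15, length = 2, mean = 15/2 ≈ 7.500
  cycle 1 → 0 → 1: weight = 15, length = 2, mean = 15/2 ≈ 7.500
Minimum mean = 2.000, attained e.g. along the cycle 0 → 0 with weight 2 and length 1. So λ(A) = 2/1 = 2.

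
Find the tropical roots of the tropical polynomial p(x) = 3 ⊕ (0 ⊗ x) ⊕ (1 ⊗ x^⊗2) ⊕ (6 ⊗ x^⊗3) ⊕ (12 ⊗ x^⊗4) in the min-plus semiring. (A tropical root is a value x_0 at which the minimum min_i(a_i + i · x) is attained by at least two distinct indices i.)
Roots: {-6, -5, -1, 3}

Each tropical root is a break point of the lower envelope of the lines y = a_i + i · x (there are 5 lines, with slopes 0, 1, ..., 4). Only the lines that attain the minimum somewhere contribute to roots; other lines are dominated. Here the surviving (envelope) indices are i = 4, i = 3, i = 2, i = 1, i = 0.
Intersections between consecutive envelope lines give the roots: for adjacent envelope indices i < j the intersection is x = (a_i − a_j) / (j − i). Reading off the sorted break points: {-6, -5, -1, 3}.
Verification: at each break x_0, at least two indices attain the minimum of min_i(a_i + i · x_0).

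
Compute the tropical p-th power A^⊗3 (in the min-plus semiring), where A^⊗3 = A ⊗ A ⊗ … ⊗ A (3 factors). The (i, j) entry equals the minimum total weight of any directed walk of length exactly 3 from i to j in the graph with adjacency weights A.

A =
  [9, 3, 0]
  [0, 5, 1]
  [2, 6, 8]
A^⊗3 =
  [6, 5, 2]
  [2, 6, 3]
  [4, 8, 6]

Each entry (A^⊗3)_ij equals the minimum over all length-3 walks i = v_0 → v_1 → … → v_3 = j of Σ_t A[v_t][v_{t+1}]. For example, for (i, j) = (0, 2) we minimise over 9 possible intermediate vertex sequences; the minimum is 2, attained along the walk 0 → 2 → 0 → 2.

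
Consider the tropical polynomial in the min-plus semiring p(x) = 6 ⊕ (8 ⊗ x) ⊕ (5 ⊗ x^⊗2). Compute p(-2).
p(-2) = 1

A tropical monomial a ⊗ x^⊗i evaluates to a + i · x. Evaluating each term at x = -2:
  Term 0 contributes 6 + 0 · -2 = 6
  Term 1 contributes 8 + 1 · -2 = 6
  Term 2 contributes 5 + 2 · -2 = 1
p(-2) = ⊕ of these = min[6, 6, 1] = 1.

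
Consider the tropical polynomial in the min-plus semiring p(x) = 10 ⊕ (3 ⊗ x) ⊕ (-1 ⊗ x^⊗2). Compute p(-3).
p(-3) = -7

A tropical monomial a ⊗ x^⊗i evaluates to a + i · x. Evaluating each term at x = -3:
  Term 0 contributes 10 + 0 · -3 = 10
  Term 1 contributes 3 + 1 · -3 = 0
  Term 2 contributes -1 + 2 · -3 = -7
p(-3) = ⊕ of these = min[10, 0, -7] = -7.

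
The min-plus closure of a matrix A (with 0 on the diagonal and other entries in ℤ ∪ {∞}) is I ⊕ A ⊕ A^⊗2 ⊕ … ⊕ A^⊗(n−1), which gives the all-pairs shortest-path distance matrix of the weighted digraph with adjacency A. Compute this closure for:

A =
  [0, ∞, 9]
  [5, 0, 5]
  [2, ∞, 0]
Closure =
  [0, ∞, 9]
  [5, 0, 5]
  [2, ∞, 0]

This is the Floyd-Warshall all-pairs shortest-path computation. For each intermediate vertex k = 0, 1, …, 2, update dist[i][j] ← min(dist[i][j], dist[i][k] + dist[k][j]). The final matrix gives, for each (i, j), the minimum total weight of any directed path from i to j (possibly empty when i = j).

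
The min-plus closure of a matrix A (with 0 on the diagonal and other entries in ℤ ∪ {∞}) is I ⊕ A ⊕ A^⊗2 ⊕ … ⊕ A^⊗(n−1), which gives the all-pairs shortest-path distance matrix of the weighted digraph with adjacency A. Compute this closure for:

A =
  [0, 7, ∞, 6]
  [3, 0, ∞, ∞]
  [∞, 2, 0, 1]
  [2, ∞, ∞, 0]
Closure =
  [0, 7, ∞, 6]
  [3, 0, ∞, 9]
  [3, 2, 0, 1]
  [2, 9, ∞, 0]

This is the Floyd-Warshall all-pairs shortest-path computation. For each intermediate vertex k = 0, 1, …, 3, update dist[i][j] ← min(dist[i][j], dist[i][k] + dist[k][j]). The final matrix gives, for each (i, j), the minimum total weight of any directed path from i to j (possibly empty when i = j).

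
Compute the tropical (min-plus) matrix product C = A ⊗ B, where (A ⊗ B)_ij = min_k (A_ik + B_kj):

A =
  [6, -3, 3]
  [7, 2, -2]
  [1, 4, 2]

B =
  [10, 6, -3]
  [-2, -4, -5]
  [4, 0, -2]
A ⊗ B =
  [-5, -7, -8]
  [0, -2, -4]
  [2, 0, -2]

Apply the min-plus product entry-by-entry:
  C[0][0] = min over k of (A[0][0] + B[0][0] = 6 + 10 = 16, A[0][1] + B[1][0] = -3 + -2 = -5, A[0][2] + B[2][0] = 3 + 4 = 7) = -5 (attained at k = 1)
  C[0][1] = min over k of (A[0][0] + B[0][1] = 6 + 6 = 12, A[0][1] + B[1][1] = -3 + -4 = -7, A[0][2] + B[2][1] = 3 + 0 = 3) = -7 (attained at k = 1)
  C[0][2] = min over k of (A[0][0] + B[0][2] = 6 + -3 = 3, A[0][1] + B[1][2] = -3 + -5 = -8, A[0][2] + B[2][2] = 3 + -2 = 1) = -8 (attained at k = 1)
  C[1][0] = min over k of (A[1][0] + B[0][0] = 7 + 10 = 17, A[1][1] + B[1][0] = 2 + -2 = 0, A[1][2] + B[2][0] = -2 + 4 = 2) = 0 (attained at k = 1)
  C[1][1] = min over k of (A[1][0] + B[0][1] = 7 + 6 = 13, A[1][1] + B[1][1] = 2 + -4 = -2, A[1][2] + B[2][1] = -2 + 0 = -2) = -2 (attained at k = 1)
  C[1][2] = min over k of (A[1][0] + B[0][2] = 7 + -3 = 4, A[1][1] + B[1][2] = 2 + -5 = -3, A[1][2] + B[2][2] = -2 + -2 = -4) = -4 (attained at k = 2)
  C[2][0] = min over k of (A[2][0] + B[0][0] = 1 + 10 = 11, A[2][1] + B[1][0] = 4 + -2 = 2, A[2][2] + B[2][0] = 2 + 4 = 6) = 2 (attained at k = 1)
  C[2][1] = min over k of (A[2][0] + B[0][1] = 1 + 6 = 7, A[2][1] + B[1][1] = 4 + -4 = 0, A[2][2] + B[2][1] = 2 + 0 = 2) = 0 (attained at k = 1)
  C[2][2] = min over k of (A[2][0] + B[0][2] = 1 + -3 = -2, A[2][1] + B[1][2] = 4 + -5 = -1, A[2][2] + B[2][2] = 2 + -2 = 0) = -2 (attained at k = 0)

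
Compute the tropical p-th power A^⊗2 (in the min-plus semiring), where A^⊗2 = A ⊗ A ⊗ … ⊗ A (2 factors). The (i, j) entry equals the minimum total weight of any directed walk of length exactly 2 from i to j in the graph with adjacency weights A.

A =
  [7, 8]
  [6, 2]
A^⊗2 =
  [14, 10]
  [8, 4]

Each entry (A^⊗2)_ij equals the minimum over all length-2 walks i = v_0 → v_1 → … → v_2 = j of Σ_t A[v_t][v_{t+1}]. For example, for (i, j) = (0, 1) we minimise over 2 possible intermediate vertex sequences; the minimum is 10, attained along the walk 0 → 1 → 1.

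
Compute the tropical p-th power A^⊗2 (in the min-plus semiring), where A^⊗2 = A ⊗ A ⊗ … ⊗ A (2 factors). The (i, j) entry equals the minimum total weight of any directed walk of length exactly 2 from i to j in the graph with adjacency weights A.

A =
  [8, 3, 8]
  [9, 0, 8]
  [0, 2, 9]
A^⊗2 =
  [8, 3, 11]
  [8, 0, 8]
  [8, 2, 8]

Each entry (A^⊗2)_ij equals the minimum over all length-2 walks i = v_0 → v_1 → … → v_2 = j of Σ_t A[v_t][v_{t+1}]. For example, for (i, j) = (0, 2) we minimise over 3 possible intermediate vertex sequences; the minimum is 11, attained along the walk 0 → 1 → 2.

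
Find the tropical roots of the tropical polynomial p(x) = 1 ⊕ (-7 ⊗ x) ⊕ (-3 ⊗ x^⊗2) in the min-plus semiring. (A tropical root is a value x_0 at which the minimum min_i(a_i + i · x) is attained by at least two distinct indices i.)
Roots: {-4, 8}

Each tropical root is a break point of the lower envelope of the lines y = a_i + i · x (there are 3 lines, with slopes 0, 1, ..., 2). Only the lines that attain the minimum somewhere contribute to roots; other lines are dominated. Here the surviving (envelope) indices are i = 2, i = 1, i = 0.
Intersections between consecutive envelope lines give the roots: for adjacent envelope indices i < j the intersection is x = (a_i − a_j) / (j − i). Reading off the sorted break points: {-4, 8}.
Verification: at each break x_0, at least two indices attain the minimum of min_i(a_i + i · x_0).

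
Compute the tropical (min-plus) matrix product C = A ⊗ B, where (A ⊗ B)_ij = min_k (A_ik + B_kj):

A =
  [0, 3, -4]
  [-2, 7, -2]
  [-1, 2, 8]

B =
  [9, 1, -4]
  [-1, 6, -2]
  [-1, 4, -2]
A ⊗ B =
  [-5, 0, -6]
  [-3, -1, -6]
  [1, 0, -5]

Apply the min-plus product entry-by-entry:
  C[0][0] = min over k of (A[0][0] + B[0][0] = 0 + 9 = 9, A[0][1] + B[1][0] = 3 + -1 = 2, A[0][2] + B[2][0] = -4 + -1 = -5) = -5 (attained at k = 2)
  C[0][1] = min over k of (A[0][0] + B[0][1] = 0 + 1 = 1, A[0][1] + B[1][1] = 3 + 6 = 9, A[0][2] + B[2][1] = -4 + 4 = 0) = 0 (attained at k = 2)
  C[0][2] = min over k of (A[0][0] + B[0][2] = 0 + -4 = -4, A[0][1] + B[1][2] = 3 + -2 = 1, A[0][2] + B[2][2] = -4 + -2 = -6) = -6 (attained at k = 2)
  C[1][0] = min over k of (A[1][0] + B[0][0] = -2 + 9 = 7, A[1][1] + B[1][0] = 7 + -1 = 6, A[1][2] + B[2][0] = -2 + -1 = -3) = -3 (attained at k = 2)
  C[1][1] = min over k of (A[1][0] + B[0][1] = -2 + 1 = -1, A[1][1] + B[1][1] = 7 + 6 = 13, A[1][2] + B[2][1] = -2 + 4 = 2) = -1 (attained at k = 0)
  C[1][2] = min over k of (A[1][0] + B[0][2] = -2 + -4 = -6, A[1][1] + B[1][2] = 7 + -2 = 5, A[1][2] + B[2][2] = -2 + -2 = -4) = -6 (attained at k = 0)
  C[2][0] = min over k of (A[2][0] + B[0][0] = -1 + 9 = 8, A[2][1] + B[1][0] = 2 + -1 = 1, A[2][2] + B[2][0] = 8 + -1 = 7) = 1 (attained at k = 1)
  C[2][1] = min over k of (A[2][0] + B[0][1] = -1 + 1 = 0, A[2][1] + B[1][1] = 2 + 6 = 8, A[2][2] + B[2][1] = 8 + 4 = 12) = 0 (attained at k = 0)
  C[2][2] = min over k of (A[2][0] + B[0][2] = -1 + -4 = -5, A[2][1] + B[1][2] = 2 + -2 = 0, A[2][2] + B[2][2] = 8 + -2 = 6) = -5 (attained at k = 0)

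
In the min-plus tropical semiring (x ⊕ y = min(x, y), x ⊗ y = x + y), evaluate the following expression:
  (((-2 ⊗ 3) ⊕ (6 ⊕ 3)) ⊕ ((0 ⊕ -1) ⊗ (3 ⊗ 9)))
(((-2 ⊗ 3) ⊕ (6 ⊕ 3)) ⊕ ((0 ⊕ -1) ⊗ (3 ⊗ 9))) = 1

Expand innermost to outermost. Recall ⊕ takes the minimum of its arguments and ⊗ takes their sum. Working out the expression (((-2 ⊗ 3) ⊕ (6 ⊕ 3)) ⊕ ((0 ⊕ -1) ⊗ (3 ⊗ 9))) gives 1.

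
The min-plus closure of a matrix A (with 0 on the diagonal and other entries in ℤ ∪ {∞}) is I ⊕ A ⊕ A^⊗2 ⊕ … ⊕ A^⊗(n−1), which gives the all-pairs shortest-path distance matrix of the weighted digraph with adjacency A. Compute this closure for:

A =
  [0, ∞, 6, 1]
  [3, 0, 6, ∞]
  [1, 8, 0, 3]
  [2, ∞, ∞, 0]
Closure =
  [0, 14, 6, 1]
  [3, 0, 6, 4]
  [1, 8, 0, 2]
  [2, 16, 8, 0]

This is the Floyd-Warshall all-pairs shortest-path computation. For each intermediate vertex k = 0, 1, …, 3, update dist[i][j] ← min(dist[i][j], dist[i][k] + dist[k][j]). The final matrix gives, for each (i, j), the minimum total weight of any directed path from i to j (possibly empty when i = j).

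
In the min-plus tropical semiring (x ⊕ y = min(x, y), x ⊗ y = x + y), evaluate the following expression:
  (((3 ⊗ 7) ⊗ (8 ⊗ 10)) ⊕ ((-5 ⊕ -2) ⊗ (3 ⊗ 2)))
(((3 ⊗ 7) ⊗ (8 ⊗ 10)) ⊕ ((-5 ⊕ -2) ⊗ (3 ⊗ 2))) = 0

Expand innermost to outermost. Recall ⊕ takes the minimum of its arguments and ⊗ takes their sum. Working out the expression (((3 ⊗ 7) ⊗ (8 ⊗ 10)) ⊕ ((-5 ⊕ -2) ⊗ (3 ⊗ 2))) gives 0.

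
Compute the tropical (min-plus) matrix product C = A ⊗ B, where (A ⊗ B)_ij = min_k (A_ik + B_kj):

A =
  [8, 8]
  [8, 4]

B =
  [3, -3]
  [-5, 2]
A ⊗ B =
  [3, 5]
  [-1, 5]

Apply the min-plus product entry-by-entry:
  C[0][0] = min over k of (A[0][0] + B[0][0] = 8 + 3 = 11, A[0][1] + B[1][0] = 8 + -5 = 3) = 3 (attained at k = 1)
  C[0][1] = min over k of (A[0][0] + B[0][1] = 8 + -3 = 5, A[0][1] + B[1][1] = 8 + 2 = 10) = 5 (attained at k = 0)
  C[1][0] = min over k of (A[1][0] + B[0][0] = 8 + 3 = 11, A[1][1] + B[1][0] = 4 + -5 = -1) = -1 (attained at k = 1)
  C[1][1] = min over k of (A[1][0] + B[0][1] = 8 + -3 = 5, A[1][1] + B[1][1] = 4 + 2 = 6) = 5 (attained at k = 0)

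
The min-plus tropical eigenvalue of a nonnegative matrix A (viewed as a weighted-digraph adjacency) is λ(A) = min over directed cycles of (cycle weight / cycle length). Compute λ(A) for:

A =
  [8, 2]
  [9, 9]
λ(A) = 11/2

Enumerate directed cycles and compute their means (weight / length). Sample:
  cycle 0 → 0: weight = 8, length = 1, mean = 8/1 ≈ 8.000
  cycle 1 → 1: weight = 9, length = 1, mean = 9/1 ≈ 9.000
  cycle 0 → 1 → 0: weight = 11, length = 2, mean = 11/2 ≈ 5.500
  cycle 1 → 0 → 1: weight = 11, length = 2, mean = 11/2 ≈ 5.500
Minimum mean = 5.500, attained e.g. along the cycle 0 → 1 → 0 with weight 11 and length 2. So λ(A) = 11/2 = 11/2.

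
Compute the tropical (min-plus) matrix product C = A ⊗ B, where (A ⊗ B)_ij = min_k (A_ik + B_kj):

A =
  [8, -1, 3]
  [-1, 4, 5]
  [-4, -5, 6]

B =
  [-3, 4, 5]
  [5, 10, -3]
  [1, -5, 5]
A ⊗ B =
  [4, -2, -4]
  [-4, 0, 1]
  [-7, 0, -8]

Apply the min-plus product entry-by-entry:
  C[0][0] = min over k of (A[0][0] + B[0][0] = 8 + -3 = 5, A[0][1] + B[1][0] = -1 + 5 = 4, A[0][2] + B[2][0] = 3 + 1 = 4) = 4 (attained at k = 1)
  C[0][1] = min over k of (A[0][0] + B[0][1] = 8 + 4 = 12, A[0][1] + B[1][1] = -1 + 10 = 9, A[0][2] + B[2][1] = 3 + -5 = -2) = -2 (attained at k = 2)
  C[0][2] = min over k of (A[0][0] + B[0][2] = 8 + 5 = 13, A[0][1] + B[1][2] = -1 + -3 = -4, A[0][2] + B[2][2] = 3 + 5 = 8) = -4 (attained at k = 1)
  C[1][0] = min over k of (A[1][0] + B[0][0] = -1 + -3 = -4, A[1][1] + B[1][0] = 4 + 5 = 9, A[1][2] + B[2][0] = 5 + 1 = 6) = -4 (attained at k = 0)
  C[1][1] = min over k of (A[1][0] + B[0][1] = -1 + 4 = 3, A[1][1] + B[1][1] = 4 + 10 = 14, A[1][2] + B[2][1] = 5 + -5 = 0) = 0 (attained at k = 2)
  C[1][2] = min over k of (A[1][0] + B[0][2] = -1 + 5 = 4, A[1][1] + B[1][2] = 4 + -3 = 1, A[1][2] + B[2][2] = 5 + 5 = 10) = 1 (attained at k = 1)
  C[2][0] = min over k of (A[2][0] + B[0][0] = -4 + -3 = -7, A[2][1] + B[1][0] = -5 + 5 = 0, A[2][2] + B[2][0] = 6 + 1 = 7) = -7 (attained at k = 0)
  C[2][1] = min over k of (A[2][0] + B[0][1] = -4 + 4 = 0, A[2][1] + B[1][1] = -5 + 10 = 5, A[2][2] + B[2][1] = 6 + -5 = 1) = 0 (attained at k = 0)
  C[2][2] = min over k of (A[2][0] + B[0][2] = -4 + 5 = 1, A[2][1] + B[1][2] = -5 + -3 = -8, A[2][2] + B[2][2] = 6 + 5 = 11) = -8 (attained at k = 1)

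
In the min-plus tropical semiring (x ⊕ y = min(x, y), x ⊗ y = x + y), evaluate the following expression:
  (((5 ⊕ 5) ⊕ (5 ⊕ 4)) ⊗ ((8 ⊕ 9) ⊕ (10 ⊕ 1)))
(((5 ⊕ 5) ⊕ (5 ⊕ 4)) ⊗ ((8 ⊕ 9) ⊕ (10 ⊕ 1))) = 5

Expand innermost to outermost. Recall ⊕ takes the minimum of its arguments and ⊗ takes their sum. Working out the expression (((5 ⊕ 5) ⊕ (5 ⊕ 4)) ⊗ ((8 ⊕ 9) ⊕ (10 ⊕ 1))) gives 5.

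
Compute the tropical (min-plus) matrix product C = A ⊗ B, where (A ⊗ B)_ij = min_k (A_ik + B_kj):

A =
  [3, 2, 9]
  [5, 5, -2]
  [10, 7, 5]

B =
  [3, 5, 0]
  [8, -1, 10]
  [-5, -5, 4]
A ⊗ B =
  [4, 1, 3]
  [-7, -7, 2]
  [0, 0, 9]

Apply the min-plus product entry-by-entry:
  C[0][0] = min over k of (A[0][0] + B[0][0] = 3 + 3 = 6, A[0][1] + B[1][0] = 2 + 8 = 10, A[0][2] + B[2][0] = 9 + -5 = 4) = 4 (attained at k = 2)
  C[0][1] = min over k of (A[0][0] + B[0][1] = 3 + 5 = 8, A[0][1] + B[1][1] = 2 + -1 = 1, A[0][2] + B[2][1] = 9 + -5 = 4) = 1 (attained at k = 1)
  C[0][2] = min over k of (A[0][0] + B[0][2] = 3 + 0 = 3, A[0][1] + B[1][2] = 2 + 10 = 12, A[0][2] + B[2][2] = 9 + 4 = 13) = 3 (attained at k = 0)
  C[1][0] = min over k of (A[1][0] + B[0][0] = 5 + 3 = 8, A[1][1] + B[1][0] = 5 + 8 = 13, A[1][2] + B[2][0] = -2 + -5 = -7) = -7 (attained at k = 2)
  C[1][1] = min over k of (A[1][0] + B[0][1] = 5 + 5 = 10, A[1][1] + B[1][1] = 5 + -1 = 4, A[1][2] + B[2][1] = -2 + -5 = -7) = -7 (attained at k = 2)
  C[1][2] = min over k of (A[1][0] + B[0][2] = 5 + 0 = 5, A[1][1] + B[1][2] = 5 + 10 = 15, A[1][2] + B[2][2] = -2 + 4 = 2) = 2 (attained at k = 2)
  C[2][0] = min over k of (A[2][0] + B[0][0] = 10 + 3 = 13, A[2][1] + B[1][0] = 7 + 8 = 15, A[2][2] + B[2][0] = 5 + -5 = 0) = 0 (attained at k = 2)
  C[2][1] = min over k of (A[2][0] + B[0][1] = 10 + 5 = 15, A[2][1] + B[1][1] = 7 + -1 = 6, A[2][2] + B[2][1] = 5 + -5 = 0) = 0 (attained at k = 2)
  C[2][2] = min over k of (A[2][0] + B[0][2] = 10 + 0 = 10, A[2][1] + B[1][2] = 7 + 10 = 17, A[2][2] + B[2][2] = 5 + 4 = 9) = 9 (attained at k = 2)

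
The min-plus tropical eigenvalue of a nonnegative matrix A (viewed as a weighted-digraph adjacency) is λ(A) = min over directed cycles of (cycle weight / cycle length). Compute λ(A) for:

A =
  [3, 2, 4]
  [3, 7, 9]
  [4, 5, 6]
λ(A) = 5/2

Enumerate directed cycles and compute their means (weight / length). Sample:
  cycle 0 → 0: weight = 3, length = 1, mean = 3/1 ≈ 3.000
  cycle 1 → 1: weight = 7, length = 1, mean = 7/1 ≈ 7.000
  cycle 2 → 2: weight = 6, length = 1, mean = 6/1 ≈ 6.000
  cycle 0 → 1 → 0: weight = 5, length = 2, mean = 5/2 ≈ 2.500
  cycle 0 → 2 → 0: weight = 8, length = 2, mean = 8/2 ≈ 4.000
  cycle 1 → 0 → 1: weight = 5, length = 2, mean = 5/2 ≈ 2.500
Minimum mean = 2.500, attained e.g. along the cycle 0 → 1 → 0 with weight 5 and length 2. So λ(A) = 5/2 = 5/2.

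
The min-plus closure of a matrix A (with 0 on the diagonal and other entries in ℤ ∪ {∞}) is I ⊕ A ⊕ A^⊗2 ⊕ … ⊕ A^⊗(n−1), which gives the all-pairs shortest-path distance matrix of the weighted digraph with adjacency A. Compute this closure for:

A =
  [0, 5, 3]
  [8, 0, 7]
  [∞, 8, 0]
Closure =
  [0, 5, 3]
  [8, 0, 7]
  [16, 8, 0]

This is the Floyd-Warshall all-pairs shortest-path computation. For each intermediate vertex k = 0, 1, …, 2, update dist[i][j] ← min(dist[i][j], dist[i][k] + dist[k][j]). The final matrix gives, for each (i, j), the minimum total weight of any directed path from i to j (possibly empty when i = j).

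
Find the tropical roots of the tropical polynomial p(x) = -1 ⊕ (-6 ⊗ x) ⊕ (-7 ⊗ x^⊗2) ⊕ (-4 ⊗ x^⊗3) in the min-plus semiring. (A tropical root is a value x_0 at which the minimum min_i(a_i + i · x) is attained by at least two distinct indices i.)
Roots: {-3, 1, 5}

Each tropical root is a break point of the lower envelope of the lines y = a_i + i · x (there are 4 lines, with slopes 0, 1, ..., 3). Only the lines that attain the minimum somewhere contribute to roots; other lines are dominated. Here the surviving (envelope) indices are i = 3, i = 2, i = 1, i = 0.
Intersections between consecutive envelope lines give the roots: for adjacent envelope indices i < j the intersection is x = (a_i − a_j) / (j − i). Reading off the sorted break points: {-3, 1, 5}.
Verification: at each break x_0, at least two indices attain the minimum of min_i(a_i + i · x_0).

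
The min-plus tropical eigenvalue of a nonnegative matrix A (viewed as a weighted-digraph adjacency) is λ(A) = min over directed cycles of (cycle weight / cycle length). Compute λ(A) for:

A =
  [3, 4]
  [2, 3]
λ(A) = 3

Enumerate directed cycles and compute their means (weight / length). Sample:
  cycle 0 → 0: weight = 3, length = 1, mean = 3/1 ≈ 3.000
  cycle 1 → 1: weight = 3, length = 1, mean = 3/1 ≈ 3.000
  cycle 0 → 1 → 0: weight = 6, length = 2, mean = 6/2 ≈ 3.000
  cycle 1 → 0 → 1: weight = 6, length = 2, mean = 6/2 ≈ 3.000
Minimum mean = 3.000, attained e.g. along the cycle 0 → 0 with weight 3 and length 1. So λ(A) = 3/1 = 3.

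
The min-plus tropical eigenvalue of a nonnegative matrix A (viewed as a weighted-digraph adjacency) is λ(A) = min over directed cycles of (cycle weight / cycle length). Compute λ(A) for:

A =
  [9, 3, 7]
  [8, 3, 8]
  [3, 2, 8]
λ(A) = 3

Enumerate directed cycles and compute their means (weight / length). Sample:
  cycle 0 → 0: weight = 9, length = 1, mean = 9/1 ≈ 9.000
  cycle 1 → 1: weight = 3, length = 1, mean = 3/1 ≈ 3.000
  cycle 2 → 2: weight = 8, length = 1, mean = 8/1 ≈ 8.000
  cycle 0 → 1 → 0: weight = 11, length = 2, mean = 11/2 ≈ 5.500
  cycle 0 → 2 → 0: weight = 10, length = 2, mean = 10/2 ≈ 5.000
  cycle 1 → 0 → 1: weight = 11, length = 2, mean = 11/2 ≈ 5.500
Minimum mean = 3.000, attained e.g. along the cycle 1 → 1 with weight 3 and length 1. So λ(A) = 3/1 = 3.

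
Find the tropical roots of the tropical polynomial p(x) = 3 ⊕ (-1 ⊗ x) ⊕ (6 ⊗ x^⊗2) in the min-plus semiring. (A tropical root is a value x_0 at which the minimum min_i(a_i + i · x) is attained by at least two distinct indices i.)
Roots: {-7, 4}

Each tropical root is a break point of the lower envelope of the lines y = a_i + i · x (there are 3 lines, with slopes 0, 1, ..., 2). Only the lines that attain the minimum somewhere contribute to roots; other lines are dominated. Here the surviving (envelope) indices are i = 2, i = 1, i = 0.
Intersections between consecutive envelope lines give the roots: for adjacent envelope indices i < j the intersection is x = (a_i − a_j) / (j − i). Reading off the sorted break points: {-7, 4}.
Verification: at each break x_0, at least two indices attain the minimum of min_i(a_i + i · x_0).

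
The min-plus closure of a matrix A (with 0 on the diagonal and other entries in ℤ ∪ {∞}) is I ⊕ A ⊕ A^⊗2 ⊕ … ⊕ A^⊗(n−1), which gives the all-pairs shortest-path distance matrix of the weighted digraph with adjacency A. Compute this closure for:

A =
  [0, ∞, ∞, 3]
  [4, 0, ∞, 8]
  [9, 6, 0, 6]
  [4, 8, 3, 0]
Closure =
  [0, 11, 6, 3]
  [4, 0, 10, 7]
  [9, 6, 0, 6]
  [4, 8, 3, 0]

This is the Floyd-Warshall all-pairs shortest-path computation. For each intermediate vertex k = 0, 1, …, 3, update dist[i][j] ← min(dist[i][j], dist[i][k] + dist[k][j]). The final matrix gives, for each (i, j), the minimum total weight of any directed path from i to j (possibly empty when i = j).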